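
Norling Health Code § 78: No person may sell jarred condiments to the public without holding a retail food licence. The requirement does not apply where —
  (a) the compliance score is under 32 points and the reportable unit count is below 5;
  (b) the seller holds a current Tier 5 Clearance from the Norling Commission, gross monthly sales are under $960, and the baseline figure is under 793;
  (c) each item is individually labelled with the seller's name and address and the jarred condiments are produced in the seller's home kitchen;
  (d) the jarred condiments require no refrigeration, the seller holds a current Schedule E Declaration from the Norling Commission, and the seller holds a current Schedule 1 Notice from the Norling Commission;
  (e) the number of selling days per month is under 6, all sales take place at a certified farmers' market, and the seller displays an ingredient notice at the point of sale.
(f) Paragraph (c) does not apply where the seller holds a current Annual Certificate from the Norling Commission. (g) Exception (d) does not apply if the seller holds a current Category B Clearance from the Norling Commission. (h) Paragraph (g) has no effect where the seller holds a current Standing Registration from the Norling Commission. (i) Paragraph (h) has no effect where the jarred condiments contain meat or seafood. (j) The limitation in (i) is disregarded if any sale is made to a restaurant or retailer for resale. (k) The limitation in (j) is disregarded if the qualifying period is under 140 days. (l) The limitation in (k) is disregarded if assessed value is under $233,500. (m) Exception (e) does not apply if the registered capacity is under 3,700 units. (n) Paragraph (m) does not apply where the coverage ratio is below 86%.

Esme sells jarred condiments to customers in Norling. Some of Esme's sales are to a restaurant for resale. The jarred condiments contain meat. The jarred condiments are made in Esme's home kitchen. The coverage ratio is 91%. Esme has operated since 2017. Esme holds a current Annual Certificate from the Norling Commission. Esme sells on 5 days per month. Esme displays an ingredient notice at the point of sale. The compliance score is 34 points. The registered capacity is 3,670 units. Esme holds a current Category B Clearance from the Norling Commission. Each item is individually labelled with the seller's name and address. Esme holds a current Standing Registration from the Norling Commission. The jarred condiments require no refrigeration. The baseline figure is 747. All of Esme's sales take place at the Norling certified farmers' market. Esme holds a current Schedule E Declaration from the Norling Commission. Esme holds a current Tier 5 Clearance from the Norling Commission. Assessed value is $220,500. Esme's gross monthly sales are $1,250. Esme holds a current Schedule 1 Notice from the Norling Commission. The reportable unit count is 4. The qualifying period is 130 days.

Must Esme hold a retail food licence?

No — exception (d) applies; Esme is not required to hold a retail food licence.

Exception (a) requires that the compliance score is under 32 points; but the compliance score is 34 points, not under 32 points, so (a) is unavailable.
Exception (b) requires that gross monthly sales are under $960; but gross monthly sales are $1,250, not under $960, so (b) is unavailable.
Exception (c)'s conditions are all satisfied: items are individually labelled; the jarred condiments are home-kitchen produced. Turning to paragraph (f): (f) operates — a current Annual Certificate is held. Exception (c) does not apply.
Exception (d) is satisfied on its face — the jarred condiments are shelf-stable; a current Schedule E Declaration is held; a current Schedule 1 Notice is held. Applying paragraphs (g)–(l): (g) is triggered (a current Category B Clearance is held), but is displaced by (h): (h) operates against (g): a current Standing Registration is held. (i) would limit (h) — the jarred condiments contain meat — but (j) sets (i) aside: (j) operates against (i): some sales are to a restaurant for resale. (k) would limit (j) — the qualifying period is 130 days, under the 140 days limit — but (l) sets (k) aside: (l) operates against (k): assessed value is $220,500, under the $233,500 limit. So (d) applies.
All of (e)'s requirements are met (the number of selling days per month is 5, under the 6 limit; all sales are at a certified farmers' market; an ingredient notice is displayed). But applying paragraphs (m)–(n): (m) is engaged — the registered capacity is 3,670 units, under the 3,700 units limit. (n), which would lift (m), is inapplicable — the coverage ratio is 91%, not below 86%. So (e) is unavailable.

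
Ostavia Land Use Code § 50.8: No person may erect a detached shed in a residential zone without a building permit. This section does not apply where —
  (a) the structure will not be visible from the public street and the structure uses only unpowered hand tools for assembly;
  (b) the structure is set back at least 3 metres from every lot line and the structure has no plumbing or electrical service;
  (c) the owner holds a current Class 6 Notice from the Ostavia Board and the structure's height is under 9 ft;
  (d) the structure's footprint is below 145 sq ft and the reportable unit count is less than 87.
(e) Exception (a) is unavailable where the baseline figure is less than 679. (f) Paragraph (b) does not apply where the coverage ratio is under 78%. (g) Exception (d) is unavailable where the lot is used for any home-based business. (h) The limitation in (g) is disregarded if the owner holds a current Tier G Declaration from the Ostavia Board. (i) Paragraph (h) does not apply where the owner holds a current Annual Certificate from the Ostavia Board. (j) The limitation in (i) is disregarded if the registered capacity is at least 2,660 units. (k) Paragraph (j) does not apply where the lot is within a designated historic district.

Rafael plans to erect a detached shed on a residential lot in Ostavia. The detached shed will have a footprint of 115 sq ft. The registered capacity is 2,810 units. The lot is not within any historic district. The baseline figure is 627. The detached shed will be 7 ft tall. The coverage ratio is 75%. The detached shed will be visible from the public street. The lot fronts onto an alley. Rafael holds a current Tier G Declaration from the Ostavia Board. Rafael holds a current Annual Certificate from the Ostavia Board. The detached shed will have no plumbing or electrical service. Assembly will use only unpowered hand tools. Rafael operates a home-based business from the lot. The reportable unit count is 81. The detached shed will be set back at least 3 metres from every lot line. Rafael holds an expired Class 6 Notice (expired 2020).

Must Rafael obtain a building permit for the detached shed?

No — exception (d) applies; Rafael does not need a building permit.

Exception (a) fails — the structure will be visible from the street.
Exception (b) is satisfied on its face — the setback is at least 3 m on every side; there is no plumbing or electrical service. But: (f) applies — the coverage ratio is 75%, under the 78% limit. Exception (b) does not apply.
Exception (c) requires that the owner holds a current Class 6 Notice from the Ostavia Board; but no current Class 6 Notice is held, so (c) is unavailable.
Exception (d) is satisfied on its face — the structure's footprint is 115 sq ft, below the 145 sq ft limit; the reportable unit count is 81, less than the 87 limit. Applying paragraphs (g)–(k): (g) would limit (d) — a home-based business operates on the lot — but (h) sets (g) aside: (h) operates against (g): a current Tier G Declaration is held. (i) is triggered (a current Annual Certificate is held), but is set aside by (j): (j) operates against (i): the registered capacity is 2,810 units, meeting the 2,660 units threshold. (k), which would lift (j), is not engaged — the lot is not in a historic district. So (d) applies.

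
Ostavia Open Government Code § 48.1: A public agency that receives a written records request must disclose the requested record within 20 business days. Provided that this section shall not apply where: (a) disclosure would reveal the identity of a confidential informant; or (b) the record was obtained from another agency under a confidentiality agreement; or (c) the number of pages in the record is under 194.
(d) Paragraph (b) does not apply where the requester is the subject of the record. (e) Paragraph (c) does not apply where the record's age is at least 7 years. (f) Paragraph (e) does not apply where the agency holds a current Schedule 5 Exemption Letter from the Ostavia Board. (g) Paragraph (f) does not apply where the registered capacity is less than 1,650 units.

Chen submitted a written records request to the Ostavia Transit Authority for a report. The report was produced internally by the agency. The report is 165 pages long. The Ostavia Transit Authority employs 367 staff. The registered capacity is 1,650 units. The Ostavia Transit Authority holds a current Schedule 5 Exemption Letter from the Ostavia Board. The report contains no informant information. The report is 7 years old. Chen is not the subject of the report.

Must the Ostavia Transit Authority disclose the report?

No — exception (c) applies; the Ostavia Transit Authority is not required to disclose the report.

Exception (a) fails — the report contains no informant information.
Exception (b) requires that the record was obtained from another agency under a confidentiality agreement; but the report was produced internally, so (b) is unavailable.
Exception (c)'s conditions are all satisfied: the number of pages in the record is 165, under the 194 limit. Under paragraphs (e)–(g): (e) operates (the record's age is 7 years, meeting the 7 years threshold), but is set aside by (f): (f) operates against (e): a current Schedule 5 Exemption Letter is held. (g), which would lift (f), is inapplicable — the registered capacity is 1,650 units, not less than 1,650 units. (c) remains available.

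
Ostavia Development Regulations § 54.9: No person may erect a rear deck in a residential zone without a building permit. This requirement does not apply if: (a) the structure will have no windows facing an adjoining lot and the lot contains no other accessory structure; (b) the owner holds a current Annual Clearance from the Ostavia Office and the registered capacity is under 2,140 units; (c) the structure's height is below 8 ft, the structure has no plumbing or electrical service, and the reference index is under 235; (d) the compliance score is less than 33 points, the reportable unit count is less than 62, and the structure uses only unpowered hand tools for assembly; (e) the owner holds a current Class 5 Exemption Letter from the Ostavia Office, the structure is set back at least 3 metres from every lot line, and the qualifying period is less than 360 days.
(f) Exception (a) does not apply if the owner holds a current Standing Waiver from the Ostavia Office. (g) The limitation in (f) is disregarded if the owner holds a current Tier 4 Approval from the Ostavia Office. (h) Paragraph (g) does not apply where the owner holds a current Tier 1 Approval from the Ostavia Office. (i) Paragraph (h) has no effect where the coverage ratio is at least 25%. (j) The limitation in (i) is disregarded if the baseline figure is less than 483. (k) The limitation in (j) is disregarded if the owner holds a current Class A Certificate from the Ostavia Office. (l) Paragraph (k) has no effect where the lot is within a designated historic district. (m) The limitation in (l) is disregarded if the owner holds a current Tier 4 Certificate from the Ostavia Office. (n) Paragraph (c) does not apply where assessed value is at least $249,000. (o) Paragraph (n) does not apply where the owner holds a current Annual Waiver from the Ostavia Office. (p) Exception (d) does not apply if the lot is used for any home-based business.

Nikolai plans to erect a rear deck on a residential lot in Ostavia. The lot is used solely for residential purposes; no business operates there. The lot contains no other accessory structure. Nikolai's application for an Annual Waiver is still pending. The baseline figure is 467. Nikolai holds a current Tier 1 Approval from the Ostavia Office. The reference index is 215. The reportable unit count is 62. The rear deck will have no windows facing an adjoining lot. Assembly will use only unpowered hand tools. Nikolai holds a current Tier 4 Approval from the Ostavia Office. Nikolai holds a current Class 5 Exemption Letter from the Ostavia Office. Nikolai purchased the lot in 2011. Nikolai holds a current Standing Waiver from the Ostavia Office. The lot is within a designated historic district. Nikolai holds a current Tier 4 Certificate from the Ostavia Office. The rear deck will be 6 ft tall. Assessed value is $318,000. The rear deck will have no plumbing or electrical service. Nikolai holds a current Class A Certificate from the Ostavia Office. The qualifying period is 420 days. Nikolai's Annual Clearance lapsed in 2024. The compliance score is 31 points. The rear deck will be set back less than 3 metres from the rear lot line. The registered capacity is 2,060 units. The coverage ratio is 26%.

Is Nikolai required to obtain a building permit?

Exception (a)'s conditions are all satisfied: no windows face an adjoining lot; the lot has no other accessory structure. Considering the limiting provisions: (f) operates (a current Standing Waiver is held), but yields to (g): (g) operates against (f): a current Tier 4 Approval is held. (h) would limit (g) — a current Tier 1 Approval is held — but (i) sets (h) aside: (i) is triggered — the coverage ratio is 26%, meeting the 25% threshold. (j) would limit (i) — the baseline figure is 467, less than the 483 limit — but (k) sets (j) aside: (k) operates against (j): a current Class A Certificate is held. (l) operates (the lot is in a historic district), but is displaced by (m): (m) operates against (l): a current Tier 4 Certificate is held. Exception (a) stands.
Exception (b) does not apply: there is no Annual Clearance in force.
Exception (c) is satisfied on its face — the structure's height is 6 ft, below the 8 ft limit; there is no plumbing or electrical service; the reference index is 215, under the 235 limit. However, paragraphs (n)–(o) must be considered: (n) is engaged — assessed value is $318,000, meeting the $249,000 threshold. (o) is inapplicable (no current Annual Waiver is held), so (n) stands. So (c) is unavailable.
Exception (d) does not apply: the reportable unit count is 62, not less than 62.
Exception (e) requires that the structure is set back at least 3 metres from every lot line; but the rear setback is under 3 m, so (e) is unavailable.

No — exception (a) applies; Nikolai does not need a building permit.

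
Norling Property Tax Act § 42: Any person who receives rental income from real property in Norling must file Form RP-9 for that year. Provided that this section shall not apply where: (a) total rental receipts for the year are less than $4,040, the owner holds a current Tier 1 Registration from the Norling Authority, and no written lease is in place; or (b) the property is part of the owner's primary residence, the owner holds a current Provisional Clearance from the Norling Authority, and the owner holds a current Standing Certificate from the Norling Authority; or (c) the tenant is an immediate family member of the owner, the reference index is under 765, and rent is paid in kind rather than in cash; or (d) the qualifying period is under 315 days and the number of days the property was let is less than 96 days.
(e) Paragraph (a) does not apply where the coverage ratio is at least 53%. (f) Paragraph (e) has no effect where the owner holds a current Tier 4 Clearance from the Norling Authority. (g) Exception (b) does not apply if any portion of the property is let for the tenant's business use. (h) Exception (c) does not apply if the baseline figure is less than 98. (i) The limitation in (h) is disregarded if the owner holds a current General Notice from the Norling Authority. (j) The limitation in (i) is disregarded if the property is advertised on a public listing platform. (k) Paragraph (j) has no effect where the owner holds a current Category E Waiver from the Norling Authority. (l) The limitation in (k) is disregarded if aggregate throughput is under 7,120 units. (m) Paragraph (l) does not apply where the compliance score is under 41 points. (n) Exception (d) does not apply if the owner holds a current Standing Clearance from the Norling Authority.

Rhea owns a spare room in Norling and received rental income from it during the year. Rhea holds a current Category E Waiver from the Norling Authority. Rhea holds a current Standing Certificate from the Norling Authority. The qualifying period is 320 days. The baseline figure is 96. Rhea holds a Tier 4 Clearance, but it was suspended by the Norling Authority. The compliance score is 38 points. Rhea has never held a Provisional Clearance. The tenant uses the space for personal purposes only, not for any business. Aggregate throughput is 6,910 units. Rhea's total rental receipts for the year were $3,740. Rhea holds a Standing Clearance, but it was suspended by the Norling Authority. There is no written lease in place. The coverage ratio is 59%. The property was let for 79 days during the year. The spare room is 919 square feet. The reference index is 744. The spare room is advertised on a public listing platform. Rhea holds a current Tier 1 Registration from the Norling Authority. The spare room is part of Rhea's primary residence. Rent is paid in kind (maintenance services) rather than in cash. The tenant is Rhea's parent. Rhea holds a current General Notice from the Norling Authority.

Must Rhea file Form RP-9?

No — exception (c) applies; Rhea is not required to file Form RP-9.

Exception (a) is satisfied on its face — total rental receipts for the year are $3,740, less than the $4,040 limit; a current Tier 1 Registration is held; there is no written lease. But applying paragraphs (e)–(f): (e) operates — the coverage ratio is 59%, meeting the 53% threshold. (f) is not engaged (there is no Tier 4 Clearance in force), so (e) stands. So (a) is unavailable.
Exception (b) does not apply: no current Provisional Clearance is held.
All of (c)'s requirements are met (the tenant is an immediate family member; the reference index is 744, under the 765 limit; rent is paid in kind). Under paragraphs (h)–(m): (h) would limit (c) — the baseline figure is 96, less than the 98 limit — but (i) sets (h) aside: (i) operates against (h): a current General Notice is held. (j) applies (the property is publicly advertised), but is overridden by (k): (k) applies — a current Category E Waiver is held. (l) would limit (k) — aggregate throughput is 6,910 units, under the 7,120 units limit — but (m) sets (l) aside: (m) operates against (l): the compliance score is 38 points, under the 41 points limit. Exception (c) stands.
Exception (d) does not apply: the qualifying period is 320 days, not under 315 days.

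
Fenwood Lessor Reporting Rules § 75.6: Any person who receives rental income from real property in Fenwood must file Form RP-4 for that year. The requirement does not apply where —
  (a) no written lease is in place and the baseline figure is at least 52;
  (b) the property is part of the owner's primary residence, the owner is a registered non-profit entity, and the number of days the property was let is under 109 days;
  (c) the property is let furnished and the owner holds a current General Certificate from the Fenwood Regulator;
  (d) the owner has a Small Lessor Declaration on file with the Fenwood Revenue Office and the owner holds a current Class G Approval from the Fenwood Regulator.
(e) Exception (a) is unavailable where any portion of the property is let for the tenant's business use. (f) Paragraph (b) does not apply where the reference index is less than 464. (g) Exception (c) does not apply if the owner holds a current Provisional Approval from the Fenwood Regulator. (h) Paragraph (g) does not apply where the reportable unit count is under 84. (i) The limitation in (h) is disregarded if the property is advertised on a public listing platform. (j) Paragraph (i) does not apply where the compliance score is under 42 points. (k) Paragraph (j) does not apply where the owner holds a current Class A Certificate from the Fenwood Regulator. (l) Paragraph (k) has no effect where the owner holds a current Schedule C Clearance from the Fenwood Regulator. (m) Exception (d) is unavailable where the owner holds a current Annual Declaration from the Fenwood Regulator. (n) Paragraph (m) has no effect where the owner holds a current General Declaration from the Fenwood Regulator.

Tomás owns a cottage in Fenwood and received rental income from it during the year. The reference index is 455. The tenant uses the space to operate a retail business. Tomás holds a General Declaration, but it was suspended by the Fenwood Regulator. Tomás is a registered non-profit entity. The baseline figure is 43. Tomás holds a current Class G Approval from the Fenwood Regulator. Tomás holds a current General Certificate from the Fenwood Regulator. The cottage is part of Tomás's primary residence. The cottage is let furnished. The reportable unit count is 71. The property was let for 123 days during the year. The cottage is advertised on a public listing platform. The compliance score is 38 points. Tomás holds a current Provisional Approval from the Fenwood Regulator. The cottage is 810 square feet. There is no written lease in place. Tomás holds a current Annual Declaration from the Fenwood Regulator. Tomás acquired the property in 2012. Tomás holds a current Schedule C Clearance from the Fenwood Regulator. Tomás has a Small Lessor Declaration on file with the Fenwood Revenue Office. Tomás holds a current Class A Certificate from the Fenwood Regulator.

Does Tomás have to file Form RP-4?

No — exception (c) applies; Tomás is not required to file Form RP-4.

Exception (a) requires that the baseline figure is at least 52; but the baseline figure is 43, short of 52, so (a) is unavailable.
Exception (b) does not apply: the number of days the property was let is 123 days, not under 109 days.
All of (c)'s requirements are met (the property is let furnished; a current General Certificate is held). Considering the limiting provisions: (g) would limit (c) — a current Provisional Approval is held — but (h) sets (g) aside: (h) operates against (g): the reportable unit count is 71, under the 84 limit. (i) would limit (h) — the property is publicly advertised — but (j) sets (i) aside: (j) operates against (i): the compliance score is 38 points, under the 42 points limit. (k) is engaged (a current Class A Certificate is held), but yields to (l): (l) applies — a current Schedule C Clearance is held. Exception (c) stands.
Exception (d)'s conditions are all satisfied: a Small Lessor Declaration is on file; a current Class G Approval is held. However, paragraphs (m)–(n) must be considered: (m) operates against (d): a current Annual Declaration is held. (n) is not triggered (there is no General Declaration in force), so (m) stands. Exception (d) does not apply.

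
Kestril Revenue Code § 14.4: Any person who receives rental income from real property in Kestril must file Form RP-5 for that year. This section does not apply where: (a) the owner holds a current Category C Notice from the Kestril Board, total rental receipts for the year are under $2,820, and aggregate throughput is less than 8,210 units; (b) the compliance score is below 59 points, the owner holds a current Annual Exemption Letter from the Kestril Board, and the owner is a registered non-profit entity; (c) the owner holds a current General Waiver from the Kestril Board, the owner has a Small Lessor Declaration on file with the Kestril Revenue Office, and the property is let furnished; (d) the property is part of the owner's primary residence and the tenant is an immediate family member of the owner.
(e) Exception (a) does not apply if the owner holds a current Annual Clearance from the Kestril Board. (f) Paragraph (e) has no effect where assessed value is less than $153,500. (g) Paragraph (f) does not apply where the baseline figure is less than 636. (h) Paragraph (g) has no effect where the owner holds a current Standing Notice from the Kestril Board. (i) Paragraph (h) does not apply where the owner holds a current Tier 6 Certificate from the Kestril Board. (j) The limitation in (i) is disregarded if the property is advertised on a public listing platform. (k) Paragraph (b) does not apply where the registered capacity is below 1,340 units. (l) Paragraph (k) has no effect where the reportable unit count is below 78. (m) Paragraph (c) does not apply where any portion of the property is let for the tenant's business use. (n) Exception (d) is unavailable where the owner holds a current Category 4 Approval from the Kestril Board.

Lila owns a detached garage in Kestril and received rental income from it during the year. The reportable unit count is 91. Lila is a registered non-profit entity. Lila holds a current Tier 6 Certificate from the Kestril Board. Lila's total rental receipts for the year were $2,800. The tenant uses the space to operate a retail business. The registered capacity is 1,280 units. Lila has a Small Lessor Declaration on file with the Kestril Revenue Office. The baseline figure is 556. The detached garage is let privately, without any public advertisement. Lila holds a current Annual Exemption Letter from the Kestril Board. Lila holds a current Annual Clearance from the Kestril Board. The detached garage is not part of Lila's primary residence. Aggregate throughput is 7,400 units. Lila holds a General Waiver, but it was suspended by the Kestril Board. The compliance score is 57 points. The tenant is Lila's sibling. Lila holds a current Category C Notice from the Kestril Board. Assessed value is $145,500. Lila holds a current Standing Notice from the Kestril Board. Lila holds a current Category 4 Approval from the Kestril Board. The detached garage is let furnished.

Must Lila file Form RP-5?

All of (a)'s requirements are met (a current Category C Notice is held; total rental receipts for the year are $2,800, under the $2,820 limit; aggregate throughput is 7,400 units, less than the 8,210 units limit). But: (e) operates against (a): a current Annual Clearance is held. (f) is triggered (assessed value is $145,500, less than the $153,500 limit), but yields to (g): (g) operates against (f): the baseline figure is 556, less than the 636 limit. (h) operates (a current Standing Notice is held), but is overridden by (i): (i) is triggered — a current Tier 6 Certificate is held. (j) is inapplicable (the property is let privately without advertisement), so (i) stands. (a) is therefore removed.
Exception (b)'s conditions are all satisfied: the compliance score is 57 points, below the 59 points limit; a current Annual Exemption Letter is held; Lila is a registered non-profit. But: (k) is engaged — the registered capacity is 1,280 units, below the 1,340 units limit. (l) does not operate here (the reportable unit count is 91, not below 78), so (k) stands. So (b) is unavailable.
Exception (c) fails — no current General Waiver is held.
Exception (d) does not apply: the detached garage is not part of the primary residence.
None of the exceptions is available; § 14.4 applies in full.

Yes — Lila must file Form RP-5.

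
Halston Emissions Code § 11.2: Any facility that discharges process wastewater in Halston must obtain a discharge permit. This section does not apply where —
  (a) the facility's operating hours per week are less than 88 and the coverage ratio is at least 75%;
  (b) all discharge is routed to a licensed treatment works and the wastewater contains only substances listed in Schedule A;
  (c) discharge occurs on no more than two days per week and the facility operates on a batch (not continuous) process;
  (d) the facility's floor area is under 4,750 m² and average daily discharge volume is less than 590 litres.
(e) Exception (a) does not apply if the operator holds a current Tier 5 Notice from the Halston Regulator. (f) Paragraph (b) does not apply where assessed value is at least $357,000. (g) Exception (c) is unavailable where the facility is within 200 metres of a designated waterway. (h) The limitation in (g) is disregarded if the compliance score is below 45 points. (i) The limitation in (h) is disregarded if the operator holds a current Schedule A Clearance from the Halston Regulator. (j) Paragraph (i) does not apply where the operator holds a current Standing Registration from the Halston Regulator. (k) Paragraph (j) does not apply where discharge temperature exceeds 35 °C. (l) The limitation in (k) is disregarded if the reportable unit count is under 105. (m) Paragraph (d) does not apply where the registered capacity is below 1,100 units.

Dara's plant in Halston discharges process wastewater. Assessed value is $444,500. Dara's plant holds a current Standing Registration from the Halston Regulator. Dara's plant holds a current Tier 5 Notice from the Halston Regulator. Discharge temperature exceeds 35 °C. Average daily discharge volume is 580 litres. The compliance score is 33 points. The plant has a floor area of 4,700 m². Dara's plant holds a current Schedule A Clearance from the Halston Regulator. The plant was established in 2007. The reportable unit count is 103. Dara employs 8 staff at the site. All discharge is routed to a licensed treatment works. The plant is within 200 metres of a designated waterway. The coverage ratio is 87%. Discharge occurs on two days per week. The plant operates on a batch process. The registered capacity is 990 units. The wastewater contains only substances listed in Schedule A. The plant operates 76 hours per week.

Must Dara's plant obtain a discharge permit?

No — exception (c) applies; Dara's plant is not required to obtain a discharge permit.

All of (a)'s requirements are met (the facility's operating hours per week are 76, less than the 88 limit; the coverage ratio is 87%, meeting the 75% threshold). But applying paragraph (e): (e) operates against (a): a current Tier 5 Notice is held. (a) is therefore removed.
Exception (b)'s conditions are all satisfied: discharge is routed to a licensed treatment works; the wastewater is Schedule-A-only. But: (f) operates against (b): assessed value is $444,500, meeting the $357,000 threshold. (b) is therefore removed.
All of (c)'s requirements are met (discharge occurs on no more than two days per week; the facility operates on a batch process). As to paragraphs (g)–(l): (g) is engaged (the plant is within 200 m of a designated waterway), but is set aside by (h): (h) is triggered — the compliance score is 33 points, below the 45 points limit. (i) would limit (h) — a current Schedule A Clearance is held — but (j) sets (i) aside: (j) operates against (i): a current Standing Registration is held. (k) applies (discharge temperature exceeds 35 °C), but yields to (l): (l) operates against (k): the reportable unit count is 103, under the 105 limit. So (c) applies.
All of (d)'s requirements are met (the facility's floor area is 4,700 m², under the 4,750 m² limit; average daily discharge volume is 580 litres, less than the 590 litres limit). But: (m) applies — the registered capacity is 990 units, below the 1,100 units limit. (d) is therefore removed.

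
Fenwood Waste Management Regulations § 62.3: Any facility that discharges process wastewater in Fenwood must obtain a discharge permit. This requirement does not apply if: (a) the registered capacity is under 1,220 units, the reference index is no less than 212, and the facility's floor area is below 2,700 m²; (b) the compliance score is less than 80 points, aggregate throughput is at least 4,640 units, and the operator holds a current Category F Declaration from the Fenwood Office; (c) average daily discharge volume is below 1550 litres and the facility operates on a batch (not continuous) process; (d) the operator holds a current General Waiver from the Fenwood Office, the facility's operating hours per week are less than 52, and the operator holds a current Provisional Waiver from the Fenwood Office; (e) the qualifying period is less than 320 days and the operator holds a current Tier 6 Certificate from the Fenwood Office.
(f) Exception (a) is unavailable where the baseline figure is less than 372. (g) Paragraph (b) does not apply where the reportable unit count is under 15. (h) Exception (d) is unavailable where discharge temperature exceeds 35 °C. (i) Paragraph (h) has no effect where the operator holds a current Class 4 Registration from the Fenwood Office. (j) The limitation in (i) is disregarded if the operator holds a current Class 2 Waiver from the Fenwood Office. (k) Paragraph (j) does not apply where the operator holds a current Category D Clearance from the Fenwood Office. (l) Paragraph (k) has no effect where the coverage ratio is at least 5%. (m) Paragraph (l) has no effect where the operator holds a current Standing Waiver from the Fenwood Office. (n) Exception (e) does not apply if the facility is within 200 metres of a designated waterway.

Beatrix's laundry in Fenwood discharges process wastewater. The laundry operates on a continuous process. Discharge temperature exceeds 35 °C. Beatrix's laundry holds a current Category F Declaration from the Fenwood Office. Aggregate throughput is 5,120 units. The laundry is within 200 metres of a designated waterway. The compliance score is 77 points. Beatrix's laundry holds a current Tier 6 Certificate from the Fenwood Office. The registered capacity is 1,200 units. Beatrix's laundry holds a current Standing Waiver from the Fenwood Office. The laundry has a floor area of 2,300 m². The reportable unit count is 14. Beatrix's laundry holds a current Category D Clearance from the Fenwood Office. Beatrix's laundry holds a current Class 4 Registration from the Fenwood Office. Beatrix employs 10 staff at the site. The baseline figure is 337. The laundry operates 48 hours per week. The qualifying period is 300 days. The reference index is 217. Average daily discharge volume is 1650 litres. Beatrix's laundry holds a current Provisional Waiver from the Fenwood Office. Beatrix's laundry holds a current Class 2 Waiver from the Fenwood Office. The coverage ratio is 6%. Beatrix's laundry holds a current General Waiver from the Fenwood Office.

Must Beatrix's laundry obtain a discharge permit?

Exception (a): the registered capacity is 1,200 units, under the 1,220 units limit; the reference index is 217, meeting the 212 threshold; the facility's floor area is 2,300 m², below the 2,700 m² limit — every condition holds. But applying paragraph (f): (f) operates against (a): the baseline figure is 337, less than the 372 limit. Exception (a) does not apply.
Exception (b)'s conditions are all satisfied: the compliance score is 77 points, less than the 80 points limit; aggregate throughput is 5,120 units, meeting the 4,640 units threshold; a current Category F Declaration is held. But applying paragraph (g): (g) operates against (b): the reportable unit count is 14, under the 15 limit. Exception (b) does not apply.
Exception (c) does not apply: average daily discharge volume is 1650 litres, not below 1550 litres.
Exception (d): a current General Waiver is held; the facility's operating hours per week are 48, less than the 52 limit; a current Provisional Waiver is held — every condition holds. Considering the limiting provisions: (h) would limit (d) — discharge temperature exceeds 35 °C — but (i) sets (h) aside: (i) is triggered — a current Class 4 Registration is held. (j) would limit (i) — a current Class 2 Waiver is held — but (k) sets (j) aside: (k) applies — a current Category D Clearance is held. (l) would limit (k) — the coverage ratio is 6%, meeting the 5% threshold — but (m) sets (l) aside: (m) operates against (l): a current Standing Waiver is held. (d) remains available.
Exception (e) is satisfied on its face — the qualifying period is 300 days, less than the 320 days limit; a current Tier 6 Certificate is held. However, paragraph (n) must be considered: (n) is engaged — the laundry is within 200 m of a designated waterway. (e) is therefore removed.

No — exception (d) applies; Beatrix's laundry is not required to obtain a discharge permit.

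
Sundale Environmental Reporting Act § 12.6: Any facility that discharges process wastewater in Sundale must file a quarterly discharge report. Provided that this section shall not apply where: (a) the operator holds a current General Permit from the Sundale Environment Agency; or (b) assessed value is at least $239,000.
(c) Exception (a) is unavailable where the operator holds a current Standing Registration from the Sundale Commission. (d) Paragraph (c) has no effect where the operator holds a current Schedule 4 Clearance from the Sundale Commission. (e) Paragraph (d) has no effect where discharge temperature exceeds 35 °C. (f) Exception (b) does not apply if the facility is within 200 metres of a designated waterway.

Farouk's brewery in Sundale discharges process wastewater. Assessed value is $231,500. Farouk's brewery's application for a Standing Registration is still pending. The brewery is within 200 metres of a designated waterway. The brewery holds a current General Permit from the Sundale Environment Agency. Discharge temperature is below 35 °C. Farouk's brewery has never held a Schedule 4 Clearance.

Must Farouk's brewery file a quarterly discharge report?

No — exception (a) applies; Farouk's brewery is not required to file a quarterly discharge report.

All of (a)'s requirements are met (a current General Permit is held). As to paragraphs (c)–(e): (c) is not triggered — there is no Standing Registration in force. So (a) applies.
Exception (b) does not apply: assessed value is $231,500, short of $239,000.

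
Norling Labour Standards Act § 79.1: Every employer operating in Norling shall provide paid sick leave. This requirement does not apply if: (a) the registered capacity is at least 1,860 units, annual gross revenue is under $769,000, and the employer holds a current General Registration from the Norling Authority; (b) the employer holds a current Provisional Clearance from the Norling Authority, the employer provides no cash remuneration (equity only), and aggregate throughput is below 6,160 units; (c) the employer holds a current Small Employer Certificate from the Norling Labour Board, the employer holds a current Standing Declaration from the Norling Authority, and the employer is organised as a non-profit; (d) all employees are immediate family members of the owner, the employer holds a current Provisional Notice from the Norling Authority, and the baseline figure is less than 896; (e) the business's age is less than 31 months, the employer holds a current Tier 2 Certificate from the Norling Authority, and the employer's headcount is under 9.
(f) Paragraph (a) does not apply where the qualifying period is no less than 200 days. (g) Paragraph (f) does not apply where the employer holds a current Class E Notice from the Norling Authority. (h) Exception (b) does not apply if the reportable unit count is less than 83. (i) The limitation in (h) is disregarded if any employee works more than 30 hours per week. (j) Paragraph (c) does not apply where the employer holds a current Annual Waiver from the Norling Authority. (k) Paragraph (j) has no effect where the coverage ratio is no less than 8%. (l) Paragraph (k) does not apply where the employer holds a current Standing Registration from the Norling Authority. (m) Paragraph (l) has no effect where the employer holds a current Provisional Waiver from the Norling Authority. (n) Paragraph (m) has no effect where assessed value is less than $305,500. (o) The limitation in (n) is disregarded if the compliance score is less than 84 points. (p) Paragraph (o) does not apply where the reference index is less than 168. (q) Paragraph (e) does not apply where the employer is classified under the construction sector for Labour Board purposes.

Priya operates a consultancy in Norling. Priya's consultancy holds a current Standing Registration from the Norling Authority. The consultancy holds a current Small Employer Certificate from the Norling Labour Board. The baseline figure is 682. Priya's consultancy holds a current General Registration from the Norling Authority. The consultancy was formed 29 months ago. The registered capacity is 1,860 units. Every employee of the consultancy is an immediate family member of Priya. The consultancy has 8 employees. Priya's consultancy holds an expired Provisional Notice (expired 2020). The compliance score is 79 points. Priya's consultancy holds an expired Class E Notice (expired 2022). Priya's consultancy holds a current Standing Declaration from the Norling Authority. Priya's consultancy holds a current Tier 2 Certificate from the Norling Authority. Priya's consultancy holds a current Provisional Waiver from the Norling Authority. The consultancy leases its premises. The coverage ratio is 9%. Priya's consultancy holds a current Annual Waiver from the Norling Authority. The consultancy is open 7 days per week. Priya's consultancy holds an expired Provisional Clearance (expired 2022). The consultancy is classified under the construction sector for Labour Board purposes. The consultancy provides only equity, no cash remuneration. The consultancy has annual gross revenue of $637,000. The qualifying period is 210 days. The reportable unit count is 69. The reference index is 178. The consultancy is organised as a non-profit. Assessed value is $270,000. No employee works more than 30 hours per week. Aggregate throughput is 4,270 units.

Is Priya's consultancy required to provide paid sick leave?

No — exception (c) applies; Priya's consultancy is not required to provide paid sick leave.

Exception (a) is satisfied on its face — the registered capacity is 1,860 units, meeting the 1,860 units threshold; annual gross revenue is $637,000, under the $769,000 limit; a current General Registration is held. But: (f) is engaged — the qualifying period is 210 days, meeting the 200 days threshold. (g), which would lift (f), is not triggered — the Class E Notice is not current. (a) is therefore removed.
Exception (b) fails — there is no Provisional Clearance in force.
Exception (c): a current Small Employer Certificate is held; a current Standing Declaration is held; the employer is a non-profit — every condition holds. Considering the limiting provisions: (j) would limit (c) — a current Annual Waiver is held — but (k) sets (j) aside: (k) is triggered — the coverage ratio is 9%, meeting the 8% threshold. (l) operates (a current Standing Registration is held), but yields to (m): (m) is triggered — a current Provisional Waiver is held. (n) is engaged (assessed value is $270,000, less than the $305,500 limit), but is set aside by (o): (o) operates against (n): the compliance score is 79 points, less than the 84 points limit. (p), which would lift (o), is not engaged — the reference index is 178, not less than 168. Exception (c) stands.
Exception (d) requires that the employer holds a current Provisional Notice from the Norling Authority; but no current Provisional Notice is held, so (d) is unavailable.
All of (e)'s requirements are met (the business's age is 29 months, less than the 31 months limit; a current Tier 2 Certificate is held; the employer's headcount is 8, under the 9 limit). However, paragraph (q) must be considered: (q) applies — the consultancy is classified under the construction sector. Exception (e) does not apply.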